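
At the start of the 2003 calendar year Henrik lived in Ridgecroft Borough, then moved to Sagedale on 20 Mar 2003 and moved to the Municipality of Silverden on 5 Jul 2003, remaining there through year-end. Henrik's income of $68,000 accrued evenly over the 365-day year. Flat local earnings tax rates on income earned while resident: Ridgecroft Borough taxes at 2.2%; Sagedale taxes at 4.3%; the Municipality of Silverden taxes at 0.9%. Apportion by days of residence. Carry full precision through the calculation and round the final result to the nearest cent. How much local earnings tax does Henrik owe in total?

$1,478.67

Ridgecroft Borough, 1 Jan – 19 Mar 2003: 78 days → $68,000 × 2.2% × 78/365 = $319.6932
Sagedale, 20 Mar – 4 Jul 2003: 107 days → $68,000 × 4.3% × 107/365 = $857.1726
The Municipality of Silverden, 5 Jul – 31 Dec 2003: 180 days → $68,000 × 0.9% × 180/365 = $301.8082
Total = $1,478.6740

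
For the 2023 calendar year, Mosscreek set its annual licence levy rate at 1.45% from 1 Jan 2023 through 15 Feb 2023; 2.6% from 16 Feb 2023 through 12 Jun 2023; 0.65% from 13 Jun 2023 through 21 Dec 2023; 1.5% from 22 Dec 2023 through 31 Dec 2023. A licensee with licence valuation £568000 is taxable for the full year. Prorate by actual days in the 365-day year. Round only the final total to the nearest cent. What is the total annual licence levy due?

£7947.33

1 Jan – 15 Feb 2023: 46 days at 1.45% → £568000 × 1.45% × 46/365 = £1037.9616
16 Feb – 12 Jun 2023: 117 days at 2.6% → £568000 × 2.6% × 117/365 = £4733.8521
13 Jun – 21 Dec 2023: 192 days at 0.65% → £568000 × 0.65% × 192/365 = £1942.0932
22 Dec – 31 Dec 2023: 10 days at 1.5% → £568000 × 1.5% × 10/365 = £233.4247
Total = £7947.3315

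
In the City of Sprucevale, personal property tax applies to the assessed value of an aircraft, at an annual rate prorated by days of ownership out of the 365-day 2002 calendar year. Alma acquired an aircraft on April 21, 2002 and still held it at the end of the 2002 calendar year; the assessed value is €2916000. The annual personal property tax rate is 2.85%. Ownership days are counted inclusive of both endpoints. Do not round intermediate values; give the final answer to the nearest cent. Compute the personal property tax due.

Days held (April 21 – December 31, 2002): 255 out of 365
Tax = €2916000 × 2.85% × 255/365 = €58060.3562

€58060.36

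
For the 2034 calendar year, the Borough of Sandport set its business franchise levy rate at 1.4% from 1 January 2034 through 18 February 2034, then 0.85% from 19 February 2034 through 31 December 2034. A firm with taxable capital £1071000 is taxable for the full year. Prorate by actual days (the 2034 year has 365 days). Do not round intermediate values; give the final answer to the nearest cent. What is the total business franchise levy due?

1 January – 18 February 2034: 49 days at 1.4% → £1071000 × 1.4% × 49/365 = £2012.8932
19 February – 31 December 2034: 316 days at 0.85% → £1071000 × 0.85% × 316/365 = £7881.3863
Total = £9894.2795

£9894.28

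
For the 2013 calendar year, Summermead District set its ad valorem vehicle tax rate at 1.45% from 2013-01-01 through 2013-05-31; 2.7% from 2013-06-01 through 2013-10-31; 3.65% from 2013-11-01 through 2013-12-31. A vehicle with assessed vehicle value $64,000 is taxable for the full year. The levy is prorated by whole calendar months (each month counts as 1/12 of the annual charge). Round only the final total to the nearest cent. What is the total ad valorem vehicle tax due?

2013-01-01 to 2013-05-31: 5 months at 1.45% → $64,000 × 1.45% × 5/12 = $386.6667
2013-06-01 to 2013-10-31: 5 months at 2.7% → $64,000 × 2.7% × 5/12 = $720.0000
2013-11-01 to 2013-12-31: 2 months at 3.65% → $64,000 × 3.65% × 2/12 = $389.3333
Total = $1,496.0000

$1,496.00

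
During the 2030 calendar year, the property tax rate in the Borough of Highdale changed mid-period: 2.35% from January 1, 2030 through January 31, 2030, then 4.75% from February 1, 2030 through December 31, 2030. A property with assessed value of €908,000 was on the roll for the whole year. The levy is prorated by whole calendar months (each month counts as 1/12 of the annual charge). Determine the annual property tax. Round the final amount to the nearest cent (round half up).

January 1 – January 31, 2030: 1 month at 2.35% → €908,000 × 2.35% × 1/12 = €1,778.1667
February 1 – December 31, 2030: 11 months at 4.75% → €908,000 × 4.75% × 11/12 = €39,535.8333
Total = €41,314.0000

€41,314.00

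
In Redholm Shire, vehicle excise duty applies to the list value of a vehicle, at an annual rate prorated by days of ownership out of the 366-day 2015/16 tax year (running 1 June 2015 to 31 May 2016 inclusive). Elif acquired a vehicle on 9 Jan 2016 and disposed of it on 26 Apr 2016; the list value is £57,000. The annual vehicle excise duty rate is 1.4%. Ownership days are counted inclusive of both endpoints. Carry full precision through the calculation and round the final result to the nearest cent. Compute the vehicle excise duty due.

£237.66

Days held (9 Jan – 26 Apr 2016): 109 out of 366
Tax = £57,000 × 1.4% × 109/366 = £237.6557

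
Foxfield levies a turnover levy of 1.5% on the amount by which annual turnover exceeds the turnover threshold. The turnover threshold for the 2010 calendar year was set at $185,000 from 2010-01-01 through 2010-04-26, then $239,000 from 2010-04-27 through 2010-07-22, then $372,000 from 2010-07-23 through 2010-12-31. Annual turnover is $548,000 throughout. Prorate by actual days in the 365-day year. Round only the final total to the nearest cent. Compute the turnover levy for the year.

$4,006.97

2010-01-01 to 2010-04-26: 116 days, exemption $185,000 → ($548,000 − $185,000) × 1.5% × 116/365 = $1,730.4658
2010-04-27 to 2010-07-22: 87 days, exemption $239,000 → ($548,000 − $239,000) × 1.5% × 87/365 = $1,104.7808
2010-07-23 to 2010-12-31: 162 days, exemption $372,000 → ($548,000 − $372,000) × 1.5% × 162/365 = $1,171.7260
Total = $4,006.9726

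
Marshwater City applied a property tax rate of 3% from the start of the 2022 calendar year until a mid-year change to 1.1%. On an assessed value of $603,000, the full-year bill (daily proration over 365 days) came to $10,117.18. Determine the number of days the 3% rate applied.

Let d = days at the first rate; then 365 − d days at the second rate.
$603,000 × [3%·d + 1.1%·(365−d)] / 365 = $10,117.18
Solving gives d = 111, so the new rate took effect on 22 April 2022.

111 days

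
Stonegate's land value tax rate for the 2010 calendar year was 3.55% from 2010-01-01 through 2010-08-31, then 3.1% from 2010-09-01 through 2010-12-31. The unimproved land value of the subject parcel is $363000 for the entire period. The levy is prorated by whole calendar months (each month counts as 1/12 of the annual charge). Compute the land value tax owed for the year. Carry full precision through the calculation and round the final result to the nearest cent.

2010-01-01 to 2010-08-31: 8 months at 3.55% → $363000 × 3.55% × 8/12 = $8591.0000
2010-09-01 to 2010-12-31: 4 months at 3.1% → $363000 × 3.1% × 4/12 = $3751.0000
Total = $12342.0000

$12342.00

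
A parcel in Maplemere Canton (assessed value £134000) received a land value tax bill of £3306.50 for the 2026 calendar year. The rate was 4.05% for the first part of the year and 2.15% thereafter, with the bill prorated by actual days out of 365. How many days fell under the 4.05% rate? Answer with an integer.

Let d = days at the first rate; then 365 − d days at the second rate.
£134000 × [4.05%·d + 2.15%·(365−d)] / 365 = £3306.50
Solving gives d = 61, so the new rate took effect on 3 Mar 2026.

61 days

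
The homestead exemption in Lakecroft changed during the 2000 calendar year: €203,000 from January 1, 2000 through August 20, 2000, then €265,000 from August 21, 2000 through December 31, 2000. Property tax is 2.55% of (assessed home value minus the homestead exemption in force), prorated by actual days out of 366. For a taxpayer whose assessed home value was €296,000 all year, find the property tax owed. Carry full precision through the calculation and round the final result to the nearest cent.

January 1 – August 20, 2000: 233 days, exemption €203,000 → (€296,000 − €203,000) × 2.55% × 233/366 = €1,509.7254
August 21 – December 31, 2000: 133 days, exemption €265,000 → (€296,000 − €265,000) × 2.55% × 133/366 = €287.2582
Total = €1,796.9836

€1,796.98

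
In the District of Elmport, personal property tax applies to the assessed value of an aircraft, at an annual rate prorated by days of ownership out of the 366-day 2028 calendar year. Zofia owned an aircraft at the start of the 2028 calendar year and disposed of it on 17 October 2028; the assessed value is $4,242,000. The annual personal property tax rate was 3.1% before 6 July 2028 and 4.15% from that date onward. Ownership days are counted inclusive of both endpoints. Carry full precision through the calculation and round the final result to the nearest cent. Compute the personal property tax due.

1 January – 5 July 2028: 187 days at 3.1% → $4,242,000 × 3.1% × 187/366 = $67,188.1803
6 July – 17 October 2028: 104 days at 4.15% → $4,242,000 × 4.15% × 104/366 = $50,023.1475
Total = $117,211.3279

$117,211.33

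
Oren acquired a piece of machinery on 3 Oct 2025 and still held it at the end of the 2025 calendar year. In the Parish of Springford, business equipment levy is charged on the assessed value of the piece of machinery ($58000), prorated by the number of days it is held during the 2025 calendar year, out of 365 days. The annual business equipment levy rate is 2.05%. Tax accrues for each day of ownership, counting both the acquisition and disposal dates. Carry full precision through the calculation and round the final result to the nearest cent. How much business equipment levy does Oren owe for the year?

$293.18

Days held (3 Oct – 31 Dec 2025): 90 out of 365
Tax = $58000 × 2.05% × 90/365 = $293.1781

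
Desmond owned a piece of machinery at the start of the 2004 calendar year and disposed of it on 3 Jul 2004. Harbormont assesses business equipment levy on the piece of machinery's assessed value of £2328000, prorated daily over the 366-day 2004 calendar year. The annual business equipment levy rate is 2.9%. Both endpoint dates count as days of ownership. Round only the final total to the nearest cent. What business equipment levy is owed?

Days held (1 Jan – 3 Jul 2004): 185 out of 366
Tax = £2328000 × 2.9% × 185/366 = £34124.9180

£34124.92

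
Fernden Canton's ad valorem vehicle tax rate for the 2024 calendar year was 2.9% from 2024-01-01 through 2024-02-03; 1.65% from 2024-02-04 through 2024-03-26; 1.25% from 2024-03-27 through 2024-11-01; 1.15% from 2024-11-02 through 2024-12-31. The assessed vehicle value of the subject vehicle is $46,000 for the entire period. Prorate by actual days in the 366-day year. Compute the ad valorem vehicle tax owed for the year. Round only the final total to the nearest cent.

$664.11

2024-01-01 to 2024-02-03: 34 days at 2.9% → $46,000 × 2.9% × 34/366 = $123.9235
2024-02-04 to 2024-03-26: 52 days at 1.65% → $46,000 × 1.65% × 52/366 = $107.8361
2024-03-27 to 2024-11-01: 220 days at 1.25% → $46,000 × 1.25% × 220/366 = $345.6284
2024-11-02 to 2024-12-31: 60 days at 1.15% → $46,000 × 1.15% × 60/366 = $86.7213
Total = $664.1093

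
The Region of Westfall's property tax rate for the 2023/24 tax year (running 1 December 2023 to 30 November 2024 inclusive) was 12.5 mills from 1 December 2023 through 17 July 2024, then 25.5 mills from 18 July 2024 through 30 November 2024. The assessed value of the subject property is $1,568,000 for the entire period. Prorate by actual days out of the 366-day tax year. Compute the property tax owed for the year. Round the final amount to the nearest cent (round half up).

1 December 2023 – 17 July 2024: 230 days at 12.5 mills → $1,568,000 × 1.25% × 230/366 = $12,316.9399
18 July – 30 November 2024: 136 days at 25.5 mills → $1,568,000 × 2.55% × 136/366 = $14,857.4426
Total = $27,174.3825

$27,174.38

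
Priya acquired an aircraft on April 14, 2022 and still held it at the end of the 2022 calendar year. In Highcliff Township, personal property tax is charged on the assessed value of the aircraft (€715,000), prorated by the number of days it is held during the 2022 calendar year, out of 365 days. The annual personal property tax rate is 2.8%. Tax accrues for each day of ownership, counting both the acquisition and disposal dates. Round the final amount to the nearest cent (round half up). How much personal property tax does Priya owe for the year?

Days held (April 14 – December 31, 2022): 262 out of 365
Tax = €715,000 × 2.8% × 262/365 = €14,370.5205

€14,370.52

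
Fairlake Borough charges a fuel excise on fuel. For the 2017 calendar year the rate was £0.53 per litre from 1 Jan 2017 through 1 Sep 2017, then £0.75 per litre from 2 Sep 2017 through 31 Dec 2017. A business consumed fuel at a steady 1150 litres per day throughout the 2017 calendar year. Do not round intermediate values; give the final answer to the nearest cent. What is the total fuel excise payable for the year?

£253080.50

1 Jan – 1 Sep 2017: 244 days × 1150 litres/day = 280,600 litres at £0.53/litre → £148718.00
2 Sep – 31 Dec 2017: 121 days × 1150 litres/day = 139,150 litres at £0.75/litre → £104362.50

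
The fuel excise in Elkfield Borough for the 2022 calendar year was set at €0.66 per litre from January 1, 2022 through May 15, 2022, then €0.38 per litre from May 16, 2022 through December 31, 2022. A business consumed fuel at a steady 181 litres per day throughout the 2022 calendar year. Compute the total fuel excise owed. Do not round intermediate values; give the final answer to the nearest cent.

January 1 – May 15, 2022: 135 days × 181 litres/day = 24,435 litres at €0.66/litre → €16127.10
May 16 – December 31, 2022: 230 days × 181 litres/day = 41,630 litres at €0.38/litre → €15819.40

€31946.50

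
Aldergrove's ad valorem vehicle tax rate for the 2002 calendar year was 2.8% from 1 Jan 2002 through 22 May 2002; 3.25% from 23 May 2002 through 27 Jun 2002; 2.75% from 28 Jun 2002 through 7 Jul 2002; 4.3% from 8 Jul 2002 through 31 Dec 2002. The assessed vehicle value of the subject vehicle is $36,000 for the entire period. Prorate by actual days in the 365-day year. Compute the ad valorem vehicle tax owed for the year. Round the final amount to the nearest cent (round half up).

$1,285.35

1 Jan – 22 May 2002: 142 days at 2.8% → $36,000 × 2.8% × 142/365 = $392.1534
23 May – 27 Jun 2002: 36 days at 3.25% → $36,000 × 3.25% × 36/365 = $115.3973
28 Jun – 7 Jul 2002: 10 days at 2.75% → $36,000 × 2.75% × 10/365 = $27.1233
8 Jul – 31 Dec 2002: 177 days at 4.3% → $36,000 × 4.3% × 177/365 = $750.6740
Total = $1,285.3479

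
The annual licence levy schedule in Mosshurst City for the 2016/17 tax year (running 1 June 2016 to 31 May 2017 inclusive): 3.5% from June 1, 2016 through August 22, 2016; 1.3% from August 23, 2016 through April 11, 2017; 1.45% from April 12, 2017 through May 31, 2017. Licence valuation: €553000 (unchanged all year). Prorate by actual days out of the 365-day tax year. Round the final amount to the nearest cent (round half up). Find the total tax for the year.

€10069.15

June 1 – August 22, 2016: 83 days at 3.5% → €553000 × 3.5% × 83/365 = €4401.2740
August 23, 2016 – April 11, 2017: 232 days at 1.3% → €553000 × 1.3% × 232/365 = €4569.4466
April 12 – May 31, 2017: 50 days at 1.45% → €553000 × 1.45% × 50/365 = €1098.4247
Total = €10069.1452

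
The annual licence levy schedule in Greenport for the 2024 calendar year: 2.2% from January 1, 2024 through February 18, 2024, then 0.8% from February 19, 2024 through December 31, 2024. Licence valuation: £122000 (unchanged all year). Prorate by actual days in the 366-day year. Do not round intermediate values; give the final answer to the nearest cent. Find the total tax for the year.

£1204.67

January 1 – February 18, 2024: 49 days at 2.2% → £122000 × 2.2% × 49/366 = £359.3333
February 19 – December 31, 2024: 317 days at 0.8% → £122000 × 0.8% × 317/366 = £845.3333
Total = £1204.6667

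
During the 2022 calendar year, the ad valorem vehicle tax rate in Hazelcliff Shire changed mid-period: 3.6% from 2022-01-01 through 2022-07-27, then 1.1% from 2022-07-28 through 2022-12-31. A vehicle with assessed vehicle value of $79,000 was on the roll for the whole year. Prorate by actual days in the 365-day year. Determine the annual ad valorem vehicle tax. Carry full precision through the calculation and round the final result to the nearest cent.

$1,994.48

2022-01-01 to 2022-07-27: 208 days at 3.6% → $79,000 × 3.6% × 208/365 = $1,620.6904
2022-07-28 to 2022-12-31: 157 days at 1.1% → $79,000 × 1.1% × 157/365 = $373.7890
Total = $1,994.4795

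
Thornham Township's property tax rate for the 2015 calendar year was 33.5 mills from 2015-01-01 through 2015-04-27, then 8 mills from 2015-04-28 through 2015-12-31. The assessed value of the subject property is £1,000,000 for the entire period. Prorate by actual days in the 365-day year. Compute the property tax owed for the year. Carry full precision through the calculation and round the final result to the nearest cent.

2015-01-01 to 2015-04-27: 117 days at 33.5 mills → £1,000,000 × 3.35% × 117/365 = £10,738.3562
2015-04-28 to 2015-12-31: 248 days at 8 mills → £1,000,000 × 0.8% × 248/365 = £5,435.6164
Total = £16,173.9726

£16,173.97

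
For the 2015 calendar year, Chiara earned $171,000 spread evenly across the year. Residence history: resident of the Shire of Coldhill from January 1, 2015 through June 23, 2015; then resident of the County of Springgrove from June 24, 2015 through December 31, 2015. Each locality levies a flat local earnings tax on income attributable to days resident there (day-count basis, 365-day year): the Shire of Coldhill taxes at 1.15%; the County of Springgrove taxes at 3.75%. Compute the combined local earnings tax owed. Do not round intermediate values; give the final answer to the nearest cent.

$4,293.04

The Shire of Coldhill, January 1 – June 23, 2015: 174 days → $171,000 × 1.15% × 174/365 = $937.4548
The County of Springgrove, June 24 – December 31, 2015: 191 days → $171,000 × 3.75% × 191/365 = $3,355.5822
Total = $4,293.0370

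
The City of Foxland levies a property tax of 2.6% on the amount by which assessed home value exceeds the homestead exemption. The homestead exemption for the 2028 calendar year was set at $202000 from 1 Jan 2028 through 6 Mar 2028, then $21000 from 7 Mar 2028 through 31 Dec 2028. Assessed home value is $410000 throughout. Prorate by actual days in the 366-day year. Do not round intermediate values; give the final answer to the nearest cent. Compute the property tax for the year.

1 Jan – 6 Mar 2028: 66 days, exemption $202000 → ($410000 − $202000) × 2.6% × 66/366 = $975.2131
7 Mar – 31 Dec 2028: 300 days, exemption $21000 → ($410000 − $21000) × 2.6% × 300/366 = $8290.1639
Total = $9265.3770

$9265.38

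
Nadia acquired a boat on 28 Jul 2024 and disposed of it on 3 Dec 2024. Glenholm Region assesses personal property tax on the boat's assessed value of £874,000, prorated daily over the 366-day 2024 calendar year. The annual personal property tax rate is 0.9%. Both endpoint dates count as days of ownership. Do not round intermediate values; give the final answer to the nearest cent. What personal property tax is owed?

£2,772.44

Days held (28 Jul – 3 Dec 2024): 129 out of 366
Tax = £874,000 × 0.9% × 129/366 = £2,772.4426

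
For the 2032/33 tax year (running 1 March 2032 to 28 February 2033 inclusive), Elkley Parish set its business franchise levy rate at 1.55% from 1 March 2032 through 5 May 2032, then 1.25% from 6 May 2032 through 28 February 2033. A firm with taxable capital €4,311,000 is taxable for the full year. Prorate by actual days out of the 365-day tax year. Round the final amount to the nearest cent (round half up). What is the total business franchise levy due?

1 March – 5 May 2032: 66 days at 1.55% → €4,311,000 × 1.55% × 66/365 = €12,082.6110
6 May 2032 – 28 February 2033: 299 days at 1.25% → €4,311,000 × 1.25% × 299/365 = €44,143.4589
Total = €56,226.0699

€56,226.07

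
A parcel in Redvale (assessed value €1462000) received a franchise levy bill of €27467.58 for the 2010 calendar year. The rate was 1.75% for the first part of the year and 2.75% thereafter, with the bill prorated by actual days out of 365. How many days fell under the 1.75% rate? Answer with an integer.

318 days

Let d = days at the first rate; then 365 − d days at the second rate.
€1462000 × [1.75%·d + 2.75%·(365−d)] / 365 = €27467.58
Solving gives d = 318, so the new rate took effect on November 15, 2010.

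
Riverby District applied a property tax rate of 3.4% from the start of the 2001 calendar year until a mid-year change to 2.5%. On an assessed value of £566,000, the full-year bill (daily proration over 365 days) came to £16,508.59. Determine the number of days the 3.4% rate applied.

169 days

Let d = days at the first rate; then 365 − d days at the second rate.
£566,000 × [3.4%·d + 2.5%·(365−d)] / 365 = £16,508.59
Solving gives d = 169, so the new rate took effect on 19 June 2001.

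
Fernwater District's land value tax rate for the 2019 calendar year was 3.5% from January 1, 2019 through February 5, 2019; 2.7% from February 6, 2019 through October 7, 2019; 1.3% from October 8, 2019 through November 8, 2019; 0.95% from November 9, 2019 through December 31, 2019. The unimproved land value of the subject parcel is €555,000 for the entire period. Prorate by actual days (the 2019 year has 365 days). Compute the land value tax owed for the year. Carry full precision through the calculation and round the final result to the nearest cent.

January 1 – February 5, 2019: 36 days at 3.5% → €555,000 × 3.5% × 36/365 = €1,915.8904
February 6 – October 7, 2019: 244 days at 2.7% → €555,000 × 2.7% × 244/365 = €10,017.3699
October 8 – November 8, 2019: 32 days at 1.3% → €555,000 × 1.3% × 32/365 = €632.5479
November 9 – December 31, 2019: 53 days at 0.95% → €555,000 × 0.95% × 53/365 = €765.5959
Total = €13,331.4041

€13,331.40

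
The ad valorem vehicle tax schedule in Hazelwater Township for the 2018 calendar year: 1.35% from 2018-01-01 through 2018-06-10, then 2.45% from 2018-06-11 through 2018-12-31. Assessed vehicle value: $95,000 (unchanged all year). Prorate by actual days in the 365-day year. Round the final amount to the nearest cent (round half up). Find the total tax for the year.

2018-01-01 to 2018-06-10: 161 days at 1.35% → $95,000 × 1.35% × 161/365 = $565.7055
2018-06-11 to 2018-12-31: 204 days at 2.45% → $95,000 × 2.45% × 204/365 = $1,300.8493
Total = $1,866.5548

$1,866.55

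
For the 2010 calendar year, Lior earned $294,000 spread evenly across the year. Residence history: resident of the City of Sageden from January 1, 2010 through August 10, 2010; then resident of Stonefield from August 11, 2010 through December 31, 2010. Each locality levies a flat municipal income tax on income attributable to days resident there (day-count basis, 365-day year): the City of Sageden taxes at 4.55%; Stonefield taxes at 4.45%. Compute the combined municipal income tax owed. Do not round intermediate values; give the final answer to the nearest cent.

The City of Sageden, January 1 – August 10, 2010: 222 days → $294,000 × 4.55% × 222/365 = $8,136.1479
Stonefield, August 11 – December 31, 2010: 143 days → $294,000 × 4.45% × 143/365 = $5,125.6685
Total = $13,261.8164

$13,261.82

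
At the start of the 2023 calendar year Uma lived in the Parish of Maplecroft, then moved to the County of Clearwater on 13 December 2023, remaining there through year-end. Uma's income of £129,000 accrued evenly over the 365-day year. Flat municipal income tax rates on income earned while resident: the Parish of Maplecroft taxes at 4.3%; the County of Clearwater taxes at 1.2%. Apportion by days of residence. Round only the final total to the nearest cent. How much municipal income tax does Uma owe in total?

The Parish of Maplecroft, 1 January – 12 December 2023: 346 days → £129,000 × 4.3% × 346/365 = £5,258.2521
The County of Clearwater, 13 December – 31 December 2023: 19 days → £129,000 × 1.2% × 19/365 = £80.5808
Total = £5,338.8329

£5,338.83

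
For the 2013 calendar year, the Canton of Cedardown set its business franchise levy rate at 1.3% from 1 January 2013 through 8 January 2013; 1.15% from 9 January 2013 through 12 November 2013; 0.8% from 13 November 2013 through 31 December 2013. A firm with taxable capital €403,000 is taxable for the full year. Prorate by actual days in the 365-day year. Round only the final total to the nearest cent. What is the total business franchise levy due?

€4,458.39

1 January – 8 January 2013: 8 days at 1.3% → €403,000 × 1.3% × 8/365 = €114.8274
9 January – 12 November 2013: 308 days at 1.15% → €403,000 × 1.15% × 308/365 = €3,910.7562
13 November – 31 December 2013: 49 days at 0.8% → €403,000 × 0.8% × 49/365 = €432.8110
Total = €4,458.3945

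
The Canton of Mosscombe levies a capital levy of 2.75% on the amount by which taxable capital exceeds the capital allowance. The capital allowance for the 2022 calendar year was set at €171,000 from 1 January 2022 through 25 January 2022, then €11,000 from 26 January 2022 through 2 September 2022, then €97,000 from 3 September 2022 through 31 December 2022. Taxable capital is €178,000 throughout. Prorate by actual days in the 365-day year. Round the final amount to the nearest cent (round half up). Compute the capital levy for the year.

1 January – 25 January 2022: 25 days, exemption €171,000 → (€178,000 − €171,000) × 2.75% × 25/365 = €13.1849
26 January – 2 September 2022: 220 days, exemption €11,000 → (€178,000 − €11,000) × 2.75% × 220/365 = €2,768.0822
3 September – 31 December 2022: 120 days, exemption €97,000 → (€178,000 − €97,000) × 2.75% × 120/365 = €732.3288
Total = €3,513.5959

€3,513.60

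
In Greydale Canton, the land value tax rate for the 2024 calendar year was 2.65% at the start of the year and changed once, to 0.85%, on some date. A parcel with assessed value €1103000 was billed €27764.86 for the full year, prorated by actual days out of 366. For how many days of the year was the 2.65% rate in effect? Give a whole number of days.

Let d = days at the first rate; then 366 − d days at the second rate.
€1103000 × [2.65%·d + 0.85%·(366−d)] / 366 = €27764.86
Solving gives d = 339, so the new rate took effect on 5 December 2024.

339 days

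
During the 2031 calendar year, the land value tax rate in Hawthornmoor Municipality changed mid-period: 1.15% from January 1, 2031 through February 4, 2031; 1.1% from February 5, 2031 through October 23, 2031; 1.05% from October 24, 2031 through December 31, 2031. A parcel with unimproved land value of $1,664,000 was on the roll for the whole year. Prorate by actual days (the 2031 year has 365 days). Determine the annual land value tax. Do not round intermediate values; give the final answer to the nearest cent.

January 1 – February 4, 2031: 35 days at 1.15% → $1,664,000 × 1.15% × 35/365 = $1,834.9589
February 5 – October 23, 2031: 261 days at 1.1% → $1,664,000 × 1.1% × 261/365 = $13,088.6137
October 24 – December 31, 2031: 69 days at 1.05% → $1,664,000 × 1.05% × 69/365 = $3,302.9260
Total = $18,226.4986

$18,226.50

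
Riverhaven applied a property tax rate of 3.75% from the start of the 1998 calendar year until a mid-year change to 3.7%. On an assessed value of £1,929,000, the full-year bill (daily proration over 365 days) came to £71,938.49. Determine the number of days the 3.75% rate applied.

Let d = days at the first rate; then 365 − d days at the second rate.
£1,929,000 × [3.75%·d + 3.7%·(365−d)] / 365 = £71,938.49
Solving gives d = 214, so the new rate took effect on 3 August 1998.

214 days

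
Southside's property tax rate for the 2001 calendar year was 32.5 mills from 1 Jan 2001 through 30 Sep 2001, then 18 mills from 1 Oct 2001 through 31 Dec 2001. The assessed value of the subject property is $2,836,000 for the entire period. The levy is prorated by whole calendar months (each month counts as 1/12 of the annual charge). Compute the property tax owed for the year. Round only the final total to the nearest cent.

$81,889.50

1 Jan – 30 Sep 2001: 9 months at 32.5 mills → $2,836,000 × 3.25% × 9/12 = $69,127.5000
1 Oct – 31 Dec 2001: 3 months at 18 mills → $2,836,000 × 1.8% × 3/12 = $12,762.0000
Total = $81,889.5000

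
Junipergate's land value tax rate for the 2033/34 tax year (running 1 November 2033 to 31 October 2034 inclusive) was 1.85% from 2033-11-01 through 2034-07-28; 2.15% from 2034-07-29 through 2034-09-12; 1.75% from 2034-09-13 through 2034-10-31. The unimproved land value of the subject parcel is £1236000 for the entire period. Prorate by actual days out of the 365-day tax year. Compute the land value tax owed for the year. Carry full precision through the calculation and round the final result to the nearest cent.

£23167.38

2033-11-01 to 2034-07-28: 270 days at 1.85% → £1236000 × 1.85% × 270/365 = £16914.5753
2034-07-29 to 2034-09-12: 46 days at 2.15% → £1236000 × 2.15% × 46/365 = £3349.0521
2034-09-13 to 2034-10-31: 49 days at 1.75% → £1236000 × 1.75% × 49/365 = £2903.7534
Total = £23167.3808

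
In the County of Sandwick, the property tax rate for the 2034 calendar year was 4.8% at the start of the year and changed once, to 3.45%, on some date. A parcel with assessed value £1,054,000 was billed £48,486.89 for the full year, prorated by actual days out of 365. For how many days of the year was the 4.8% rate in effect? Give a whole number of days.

Let d = days at the first rate; then 365 − d days at the second rate.
£1,054,000 × [4.8%·d + 3.45%·(365−d)] / 365 = £48,486.89
Solving gives d = 311, so the new rate took effect on 8 November 2034.

311 days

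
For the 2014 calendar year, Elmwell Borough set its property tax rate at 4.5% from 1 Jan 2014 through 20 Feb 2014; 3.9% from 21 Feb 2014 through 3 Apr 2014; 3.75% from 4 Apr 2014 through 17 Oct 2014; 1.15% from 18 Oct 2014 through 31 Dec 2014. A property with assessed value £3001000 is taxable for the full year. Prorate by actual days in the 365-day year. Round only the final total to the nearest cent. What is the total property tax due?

1 Jan – 20 Feb 2014: 51 days at 4.5% → £3001000 × 4.5% × 51/365 = £18869.3014
21 Feb – 3 Apr 2014: 42 days at 3.9% → £3001000 × 3.9% × 42/365 = £13467.5014
4 Apr – 17 Oct 2014: 197 days at 3.75% → £3001000 × 3.75% × 197/365 = £60739.4178
18 Oct – 31 Dec 2014: 75 days at 1.15% → £3001000 × 1.15% × 75/365 = £7091.4041
Total = £100167.6247

£100167.62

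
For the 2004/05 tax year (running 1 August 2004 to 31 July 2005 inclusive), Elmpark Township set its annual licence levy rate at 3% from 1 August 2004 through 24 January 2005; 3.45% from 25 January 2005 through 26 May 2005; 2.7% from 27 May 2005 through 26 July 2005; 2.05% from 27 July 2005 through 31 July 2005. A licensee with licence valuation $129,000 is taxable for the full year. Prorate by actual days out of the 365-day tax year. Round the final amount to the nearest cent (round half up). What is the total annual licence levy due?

1 August 2004 – 24 January 2005: 177 days at 3% → $129,000 × 3% × 177/365 = $1,876.6849
25 January – 26 May 2005: 122 days at 3.45% → $129,000 × 3.45% × 122/365 = $1,487.5644
27 May – 26 July 2005: 61 days at 2.7% → $129,000 × 2.7% × 61/365 = $582.0904
27 July – 31 July 2005: 5 days at 2.05% → $129,000 × 2.05% × 5/365 = $36.2260
Total = $3,982.5658

$3,982.57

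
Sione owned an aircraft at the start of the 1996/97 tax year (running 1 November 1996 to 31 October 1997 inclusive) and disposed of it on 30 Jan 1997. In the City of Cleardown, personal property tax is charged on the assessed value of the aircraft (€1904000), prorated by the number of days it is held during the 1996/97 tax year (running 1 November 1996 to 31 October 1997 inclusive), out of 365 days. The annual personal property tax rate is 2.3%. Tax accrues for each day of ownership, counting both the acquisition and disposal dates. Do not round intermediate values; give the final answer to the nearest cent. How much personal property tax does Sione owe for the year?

Days held (1 Nov 1996 – 30 Jan 1997): 91 out of 365
Tax = €1904000 × 2.3% × 91/365 = €10918.0055

€10918.01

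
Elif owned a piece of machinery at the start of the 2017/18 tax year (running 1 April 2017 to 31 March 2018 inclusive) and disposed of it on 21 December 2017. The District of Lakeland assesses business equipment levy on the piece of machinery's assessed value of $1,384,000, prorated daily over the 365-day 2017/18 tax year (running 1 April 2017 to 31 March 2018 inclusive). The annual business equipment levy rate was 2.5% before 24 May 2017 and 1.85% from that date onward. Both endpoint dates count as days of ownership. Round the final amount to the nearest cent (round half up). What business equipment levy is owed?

1 April – 23 May 2017: 53 days at 2.5% → $1,384,000 × 2.5% × 53/365 = $5,024.1096
24 May – 21 December 2017: 212 days at 1.85% → $1,384,000 × 1.85% × 212/365 = $14,871.3644
Total = $19,895.4740

$19,895.47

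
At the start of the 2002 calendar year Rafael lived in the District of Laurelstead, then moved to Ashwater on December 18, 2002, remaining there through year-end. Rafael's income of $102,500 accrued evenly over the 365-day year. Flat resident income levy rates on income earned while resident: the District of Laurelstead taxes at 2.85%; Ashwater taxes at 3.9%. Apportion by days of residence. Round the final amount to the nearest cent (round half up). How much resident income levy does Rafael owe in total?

The District of Laurelstead, January 1 – December 17, 2002: 351 days → $102,500 × 2.85% × 351/365 = $2,809.2021
Ashwater, December 18 – December 31, 2002: 14 days → $102,500 × 3.9% × 14/365 = $153.3288
Total = $2,962.5308

$2,962.53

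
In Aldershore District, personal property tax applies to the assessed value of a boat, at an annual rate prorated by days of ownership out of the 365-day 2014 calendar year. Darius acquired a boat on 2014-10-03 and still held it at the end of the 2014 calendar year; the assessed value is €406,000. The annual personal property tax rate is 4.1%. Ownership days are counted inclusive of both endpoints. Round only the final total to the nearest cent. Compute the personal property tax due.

Days held (2014-10-03 to 2014-12-31): 90 out of 365
Tax = €406,000 × 4.1% × 90/365 = €4,104.4932

€4,104.49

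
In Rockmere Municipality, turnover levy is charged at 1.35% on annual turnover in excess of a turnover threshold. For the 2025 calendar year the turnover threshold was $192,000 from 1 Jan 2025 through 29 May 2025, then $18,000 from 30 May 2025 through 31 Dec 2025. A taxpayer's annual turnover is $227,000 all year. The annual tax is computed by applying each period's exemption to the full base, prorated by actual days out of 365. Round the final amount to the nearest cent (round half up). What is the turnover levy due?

1 Jan – 29 May 2025: 149 days, exemption $192,000 → ($227,000 − $192,000) × 1.35% × 149/365 = $192.8836
30 May – 31 Dec 2025: 216 days, exemption $18,000 → ($227,000 − $18,000) × 1.35% × 216/365 = $1,669.7096
Total = $1,862.5932

$1,862.59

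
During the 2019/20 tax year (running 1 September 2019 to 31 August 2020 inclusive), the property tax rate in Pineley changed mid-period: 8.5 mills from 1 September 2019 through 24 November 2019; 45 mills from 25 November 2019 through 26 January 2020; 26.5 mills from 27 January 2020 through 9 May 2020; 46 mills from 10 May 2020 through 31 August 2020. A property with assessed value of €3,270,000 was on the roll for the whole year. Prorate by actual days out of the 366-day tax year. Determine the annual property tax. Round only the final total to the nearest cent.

1 September – 24 November 2019: 85 days at 8.5 mills → €3,270,000 × 0.85% × 85/366 = €6,455.1230
25 November 2019 – 26 January 2020: 63 days at 45 mills → €3,270,000 × 4.5% × 63/366 = €25,329.0984
27 January – 9 May 2020: 104 days at 26.5 mills → €3,270,000 × 2.65% × 104/366 = €24,623.2787
10 May – 31 August 2020: 114 days at 46 mills → €3,270,000 × 4.6% × 114/366 = €46,852.1311
Total = €103,259.6311

€103,259.63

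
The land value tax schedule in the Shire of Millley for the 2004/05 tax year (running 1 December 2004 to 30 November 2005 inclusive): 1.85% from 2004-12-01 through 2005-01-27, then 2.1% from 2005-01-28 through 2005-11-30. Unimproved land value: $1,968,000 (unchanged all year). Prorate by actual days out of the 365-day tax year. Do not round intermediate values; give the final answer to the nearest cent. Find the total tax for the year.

$40,546.19

2004-12-01 to 2005-01-27: 58 days at 1.85% → $1,968,000 × 1.85% × 58/365 = $5,785.3808
2005-01-28 to 2005-11-30: 307 days at 2.1% → $1,968,000 × 2.1% × 307/365 = $34,760.8110
Total = $40,546.1918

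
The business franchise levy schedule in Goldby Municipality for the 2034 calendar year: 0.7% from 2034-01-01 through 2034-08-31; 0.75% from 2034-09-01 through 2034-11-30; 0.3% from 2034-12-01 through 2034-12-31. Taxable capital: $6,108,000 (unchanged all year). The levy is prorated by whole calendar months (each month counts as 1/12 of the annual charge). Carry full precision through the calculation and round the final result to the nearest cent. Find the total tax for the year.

2034-01-01 to 2034-08-31: 8 months at 0.7% → $6,108,000 × 0.7% × 8/12 = $28,504.0000
2034-09-01 to 2034-11-30: 3 months at 0.75% → $6,108,000 × 0.75% × 3/12 = $11,452.5000
2034-12-01 to 2034-12-31: 1 month at 0.3% → $6,108,000 × 0.3% × 1/12 = $1,527.0000
Total = $41,483.5000

$41,483.50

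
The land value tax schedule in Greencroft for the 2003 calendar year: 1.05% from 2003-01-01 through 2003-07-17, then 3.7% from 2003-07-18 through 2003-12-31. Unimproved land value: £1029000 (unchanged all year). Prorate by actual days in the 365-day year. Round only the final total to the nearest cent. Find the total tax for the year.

2003-01-01 to 2003-07-17: 198 days at 1.05% → £1029000 × 1.05% × 198/365 = £5861.0712
2003-07-18 to 2003-12-31: 167 days at 3.7% → £1029000 × 3.7% × 167/365 = £17419.7014
Total = £23280.7726

£23280.77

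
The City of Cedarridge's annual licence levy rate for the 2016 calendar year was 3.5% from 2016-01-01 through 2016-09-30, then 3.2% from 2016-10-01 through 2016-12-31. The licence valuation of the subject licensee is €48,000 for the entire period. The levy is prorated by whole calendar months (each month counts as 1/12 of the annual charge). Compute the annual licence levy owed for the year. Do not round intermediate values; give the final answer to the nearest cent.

2016-01-01 to 2016-09-30: 9 months at 3.5% → €48,000 × 3.5% × 9/12 = €1,260.0000
2016-10-01 to 2016-12-31: 3 months at 3.2% → €48,000 × 3.2% × 3/12 = €384.0000
Total = €1,644.0000

€1,644.00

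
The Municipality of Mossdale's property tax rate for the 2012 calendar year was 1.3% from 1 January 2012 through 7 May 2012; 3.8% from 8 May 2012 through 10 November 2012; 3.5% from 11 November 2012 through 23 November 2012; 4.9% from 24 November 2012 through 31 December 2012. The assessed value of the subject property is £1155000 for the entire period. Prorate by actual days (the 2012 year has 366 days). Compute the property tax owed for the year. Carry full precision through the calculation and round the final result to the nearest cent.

1 January – 7 May 2012: 128 days at 1.3% → £1155000 × 1.3% × 128/366 = £5251.1475
8 May – 10 November 2012: 187 days at 3.8% → £1155000 × 3.8% × 187/366 = £22424.6721
11 November – 23 November 2012: 13 days at 3.5% → £1155000 × 3.5% × 13/366 = £1435.8607
24 November – 31 December 2012: 38 days at 4.9% → £1155000 × 4.9% × 38/366 = £5875.9836
Total = £34987.6639

£34987.66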